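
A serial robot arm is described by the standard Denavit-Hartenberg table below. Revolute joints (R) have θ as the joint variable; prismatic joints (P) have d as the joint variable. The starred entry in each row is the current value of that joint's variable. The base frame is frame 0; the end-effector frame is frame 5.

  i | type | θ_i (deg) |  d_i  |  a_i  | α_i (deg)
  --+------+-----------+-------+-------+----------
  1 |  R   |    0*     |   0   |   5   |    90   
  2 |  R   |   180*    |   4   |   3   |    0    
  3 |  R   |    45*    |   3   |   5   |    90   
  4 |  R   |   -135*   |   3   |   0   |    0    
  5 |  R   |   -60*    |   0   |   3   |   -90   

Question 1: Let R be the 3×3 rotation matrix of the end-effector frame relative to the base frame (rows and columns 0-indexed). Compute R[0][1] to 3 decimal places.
End-effector y-axis (col 1 of R) = (0.7071,0.0000,-0.7071)
R[0][1] = 0.7071

0.707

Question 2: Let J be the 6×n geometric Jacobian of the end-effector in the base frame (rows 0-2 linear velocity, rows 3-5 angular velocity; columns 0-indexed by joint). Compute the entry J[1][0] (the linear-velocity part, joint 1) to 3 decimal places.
-1.608

axis z_0 = ẑ; lever o_n−o_0 = (-1.6078,-7.7765,0.6348)
cross product → J_v[:, 0] = (7.7765,-1.6078,0.0000)
J_ω[:, 0] = z_0
entry J[1][0] = -1.6078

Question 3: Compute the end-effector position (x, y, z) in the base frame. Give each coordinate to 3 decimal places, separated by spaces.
-1.608 -7.776 0.635

after link 1: o_1 = (5.0000, 0.0000, 0.0000)
after link 2: o_2 = (2.0000, -4.0000, 0.0000)
after link 3: o_3 = (-1.5355, -7.0000, -3.5355)
after link 4: o_4 = (-3.6569, -7.0000, -1.4142)
after link 5: o_5 = (-1.6078, -7.7765, 0.6348)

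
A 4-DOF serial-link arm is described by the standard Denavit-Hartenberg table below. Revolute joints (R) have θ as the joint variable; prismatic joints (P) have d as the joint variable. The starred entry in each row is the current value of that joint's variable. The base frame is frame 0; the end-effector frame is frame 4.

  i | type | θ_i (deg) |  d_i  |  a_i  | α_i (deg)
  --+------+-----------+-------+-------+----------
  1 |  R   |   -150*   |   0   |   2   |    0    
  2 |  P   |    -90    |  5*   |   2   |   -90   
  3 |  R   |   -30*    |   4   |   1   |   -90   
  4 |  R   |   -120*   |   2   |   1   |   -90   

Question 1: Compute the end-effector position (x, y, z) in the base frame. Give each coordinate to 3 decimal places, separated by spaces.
-7.663 -0.460 3.518

after link 1: o_1 = (-1.7321, -1.0000, 0.0000)
after link 2: o_2 = (-2.7321, 0.7321, 5.0000)
after link 3: o_3 = (-6.6292, -0.5179, 5.5000)
after link 4: o_4 = (-7.6627, -0.4599, 3.5179)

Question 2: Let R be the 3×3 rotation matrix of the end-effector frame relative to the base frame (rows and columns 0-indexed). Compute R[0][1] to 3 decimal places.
End-effector y-axis (col 1 of R) = (0.2500,-0.4330,0.8660)
R[0][1] = 0.2500

0.250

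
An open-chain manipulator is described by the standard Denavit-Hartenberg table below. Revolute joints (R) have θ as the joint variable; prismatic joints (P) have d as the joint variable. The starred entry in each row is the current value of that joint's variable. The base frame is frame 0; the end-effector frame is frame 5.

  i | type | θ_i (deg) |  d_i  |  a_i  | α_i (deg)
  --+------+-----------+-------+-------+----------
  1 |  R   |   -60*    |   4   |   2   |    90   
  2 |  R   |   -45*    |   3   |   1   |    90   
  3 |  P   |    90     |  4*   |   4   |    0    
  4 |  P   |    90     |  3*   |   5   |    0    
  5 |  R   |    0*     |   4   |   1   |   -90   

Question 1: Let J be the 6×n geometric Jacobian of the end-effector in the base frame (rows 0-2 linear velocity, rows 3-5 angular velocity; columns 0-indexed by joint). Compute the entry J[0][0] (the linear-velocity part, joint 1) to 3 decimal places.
axis z_0 = ẑ; lever o_n−o_0 = (-10.7190,4.5659,-0.2426)
cross product → J_v[:, 0] = (-4.5659,-10.7190,0.0000)
J_ω[:, 0] = z_0
entry J[0][0] = -4.5659

-4.566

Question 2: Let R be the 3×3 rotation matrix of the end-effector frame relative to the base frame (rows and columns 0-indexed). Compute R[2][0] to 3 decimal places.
End-effector x-axis (col 0 of R) = (-0.3536,0.6124,0.7071)
R[2][0] = 0.7071

0.707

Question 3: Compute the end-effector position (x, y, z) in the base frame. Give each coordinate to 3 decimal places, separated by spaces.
after link 1: o_1 = (1.0000, -1.7321, 4.0000)
after link 2: o_2 = (-1.2445, -3.8444, 3.2929)
after link 3: o_3 = (-6.1228, -3.3949, 0.4645)
after link 4: o_4 = (-8.9513, 1.5040, 1.8787)
after link 5: o_5 = (-10.7190, 4.5659, -0.2426)

-10.719 4.566 -0.243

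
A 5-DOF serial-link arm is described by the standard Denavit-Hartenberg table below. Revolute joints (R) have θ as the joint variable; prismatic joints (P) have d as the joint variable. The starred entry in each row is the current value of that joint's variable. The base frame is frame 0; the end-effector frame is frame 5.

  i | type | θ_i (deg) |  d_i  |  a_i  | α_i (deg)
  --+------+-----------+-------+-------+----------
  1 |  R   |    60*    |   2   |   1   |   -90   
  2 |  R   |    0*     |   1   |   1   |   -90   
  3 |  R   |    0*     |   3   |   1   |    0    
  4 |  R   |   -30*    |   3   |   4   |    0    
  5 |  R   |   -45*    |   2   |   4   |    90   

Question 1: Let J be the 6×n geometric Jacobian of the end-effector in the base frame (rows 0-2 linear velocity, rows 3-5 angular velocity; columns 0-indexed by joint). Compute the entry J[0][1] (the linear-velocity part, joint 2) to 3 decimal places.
-4.000

axis z_1 = (-0.8660,0.5000,0.0000); lever o_n−o_1 = (-2.6945,9.0605,-8.0000)
cross product → J_v[:, 1] = (-4.0000,-6.9282,-6.4994)
J_ω[:, 1] = z_1
entry J[0][1] = -4.0000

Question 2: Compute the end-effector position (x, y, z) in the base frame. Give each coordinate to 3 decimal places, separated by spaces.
after link 1: o_1 = (0.5000, 0.8660, 2.0000)
after link 2: o_2 = (0.1340, 2.2321, 2.0000)
after link 3: o_3 = (0.6340, 3.0981, -1.0000)
after link 4: o_4 = (0.6340, 7.0981, -4.0000)
after link 5: o_5 = (-2.1945, 9.9265, -6.0000)

-2.194 9.927 -6.000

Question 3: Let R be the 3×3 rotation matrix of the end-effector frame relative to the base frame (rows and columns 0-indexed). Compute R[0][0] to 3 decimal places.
End-effector x-axis (col 0 of R) = (-0.7071,0.7071,0.0000)
R[0][0] = -0.7071

-0.707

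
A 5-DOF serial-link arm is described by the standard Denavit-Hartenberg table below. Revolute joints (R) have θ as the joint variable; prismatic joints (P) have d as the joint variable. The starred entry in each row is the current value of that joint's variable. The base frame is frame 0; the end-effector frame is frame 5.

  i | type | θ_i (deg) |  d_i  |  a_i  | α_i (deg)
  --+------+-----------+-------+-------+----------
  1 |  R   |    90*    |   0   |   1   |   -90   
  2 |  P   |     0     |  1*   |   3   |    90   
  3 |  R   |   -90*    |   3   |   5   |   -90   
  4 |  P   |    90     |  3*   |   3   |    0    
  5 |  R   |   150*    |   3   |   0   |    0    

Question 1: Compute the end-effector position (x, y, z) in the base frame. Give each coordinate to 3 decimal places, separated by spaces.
4.000 10.000 0.000

after link 1: o_1 = (0.0000, 1.0000, 0.0000)
after link 2: o_2 = (-1.0000, 4.0000, 0.0000)
after link 3: o_3 = (4.0000, 4.0000, 3.0000)
after link 4: o_4 = (4.0000, 7.0000, 0.0000)
after link 5: o_5 = (4.0000, 10.0000, 0.0000)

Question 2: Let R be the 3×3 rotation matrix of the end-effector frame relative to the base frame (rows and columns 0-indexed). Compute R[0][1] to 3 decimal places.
End-effector y-axis (col 1 of R) = (0.8660,-0.0000,0.5000)
R[0][1] = 0.8660

0.866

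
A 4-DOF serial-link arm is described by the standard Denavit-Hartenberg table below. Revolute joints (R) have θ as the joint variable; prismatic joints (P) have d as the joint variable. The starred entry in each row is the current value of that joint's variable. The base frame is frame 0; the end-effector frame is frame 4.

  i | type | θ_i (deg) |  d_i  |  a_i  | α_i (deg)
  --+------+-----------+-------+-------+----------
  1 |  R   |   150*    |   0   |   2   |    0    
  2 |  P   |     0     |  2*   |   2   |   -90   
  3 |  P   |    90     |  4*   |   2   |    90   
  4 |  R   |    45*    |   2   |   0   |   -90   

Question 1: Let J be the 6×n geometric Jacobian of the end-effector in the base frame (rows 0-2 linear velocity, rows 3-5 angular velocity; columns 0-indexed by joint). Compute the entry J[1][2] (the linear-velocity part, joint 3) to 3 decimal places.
prismatic axis z_2 = (-0.5000,-0.8660,0.0000)
J_v[:, 2] = z_2; J_ω[:, 2] = (0,0,0)
entry J[1][2] = -0.8660

-0.866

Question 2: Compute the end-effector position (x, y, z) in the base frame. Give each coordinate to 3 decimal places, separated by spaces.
after link 1: o_1 = (-1.7321, 1.0000, 0.0000)
after link 2: o_2 = (-3.4641, 2.0000, 2.0000)
after link 3: o_3 = (-5.4641, -1.4641, 0.0000)
after link 4: o_4 = (-7.1962, -0.4641, 0.0000)

-7.196 -0.464 0.000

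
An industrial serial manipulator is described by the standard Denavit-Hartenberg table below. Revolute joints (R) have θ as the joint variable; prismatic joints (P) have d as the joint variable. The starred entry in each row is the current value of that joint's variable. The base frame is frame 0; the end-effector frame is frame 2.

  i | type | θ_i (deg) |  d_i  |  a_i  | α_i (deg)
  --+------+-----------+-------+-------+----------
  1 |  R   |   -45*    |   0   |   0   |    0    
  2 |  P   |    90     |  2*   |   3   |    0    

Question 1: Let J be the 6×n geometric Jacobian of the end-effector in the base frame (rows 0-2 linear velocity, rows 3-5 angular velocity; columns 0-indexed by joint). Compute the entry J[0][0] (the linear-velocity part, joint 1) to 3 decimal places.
axis z_0 = ẑ; lever o_n−o_0 = (2.1213,2.1213,2.0000)
cross product → J_v[:, 0] = (-2.1213,2.1213,0.0000)
J_ω[:, 0] = z_0
entry J[0][0] = -2.1213

-2.121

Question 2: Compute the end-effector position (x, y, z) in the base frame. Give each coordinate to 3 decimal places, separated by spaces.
2.121 2.121 2.000

after link 1: o_1 = (0.0000, 0.0000, 0.0000)
after link 2: o_2 = (2.1213, 2.1213, 2.0000)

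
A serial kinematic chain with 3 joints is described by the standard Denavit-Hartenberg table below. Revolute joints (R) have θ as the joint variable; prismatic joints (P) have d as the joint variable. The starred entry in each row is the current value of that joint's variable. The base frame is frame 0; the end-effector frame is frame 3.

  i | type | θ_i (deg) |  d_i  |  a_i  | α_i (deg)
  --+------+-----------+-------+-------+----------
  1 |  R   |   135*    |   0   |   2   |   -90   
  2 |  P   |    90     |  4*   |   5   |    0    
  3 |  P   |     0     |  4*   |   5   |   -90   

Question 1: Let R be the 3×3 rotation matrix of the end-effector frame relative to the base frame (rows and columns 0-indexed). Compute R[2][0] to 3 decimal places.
End-effector x-axis (col 0 of R) = (-0.0000,0.0000,-1.0000)
R[2][0] = -1.0000

-1.000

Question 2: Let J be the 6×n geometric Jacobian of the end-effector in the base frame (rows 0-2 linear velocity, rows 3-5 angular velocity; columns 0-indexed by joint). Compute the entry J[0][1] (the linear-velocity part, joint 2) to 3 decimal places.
prismatic axis z_1 = (-0.7071,-0.7071,0.0000)
J_v[:, 1] = z_1; J_ω[:, 1] = (0,0,0)
entry J[0][1] = -0.7071

-0.707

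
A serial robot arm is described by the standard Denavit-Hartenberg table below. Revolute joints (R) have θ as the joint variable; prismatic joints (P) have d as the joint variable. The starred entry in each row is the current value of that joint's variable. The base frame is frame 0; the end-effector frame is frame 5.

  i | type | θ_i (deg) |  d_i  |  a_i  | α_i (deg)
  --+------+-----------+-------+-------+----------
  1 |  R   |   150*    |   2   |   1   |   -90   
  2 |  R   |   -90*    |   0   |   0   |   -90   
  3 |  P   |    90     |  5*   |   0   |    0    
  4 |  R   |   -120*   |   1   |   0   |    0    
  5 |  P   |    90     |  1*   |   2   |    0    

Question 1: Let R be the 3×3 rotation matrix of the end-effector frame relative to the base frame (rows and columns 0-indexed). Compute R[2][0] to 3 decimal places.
0.500

End-effector x-axis (col 0 of R) = (0.4330,0.7500,0.5000)
R[2][0] = 0.5000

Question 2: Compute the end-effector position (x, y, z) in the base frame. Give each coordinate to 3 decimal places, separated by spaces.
-6.062 5.500 3.000

after link 1: o_1 = (-0.8660, 0.5000, 2.0000)
after link 2: o_2 = (-0.8660, 0.5000, 2.0000)
after link 3: o_3 = (-5.1962, 3.0000, 2.0000)
after link 4: o_4 = (-6.0622, 3.5000, 2.0000)
after link 5: o_5 = (-6.0622, 5.5000, 3.0000)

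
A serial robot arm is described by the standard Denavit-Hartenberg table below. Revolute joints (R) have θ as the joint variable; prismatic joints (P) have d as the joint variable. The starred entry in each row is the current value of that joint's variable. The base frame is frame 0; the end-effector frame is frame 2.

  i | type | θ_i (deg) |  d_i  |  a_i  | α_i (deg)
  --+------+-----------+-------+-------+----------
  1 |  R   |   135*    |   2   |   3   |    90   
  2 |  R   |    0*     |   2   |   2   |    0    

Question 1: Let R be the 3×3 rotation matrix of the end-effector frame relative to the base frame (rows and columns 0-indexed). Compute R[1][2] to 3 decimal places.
0.707

End-effector z-axis (col 2 of R) = (0.7071,0.7071,0.0000)
R[1][2] = 0.7071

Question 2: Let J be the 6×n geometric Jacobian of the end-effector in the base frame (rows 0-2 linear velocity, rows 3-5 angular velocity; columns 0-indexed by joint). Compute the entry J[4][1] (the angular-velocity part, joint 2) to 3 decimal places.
0.707

axis z_1 = (0.7071,0.7071,0.0000); lever o_n−o_1 = (0.0000,2.8284,0.0000)
cross product → J_v[:, 1] = (-0.0000,0.0000,2.0000)
J_ω[:, 1] = z_1
entry J[4][1] = 0.7071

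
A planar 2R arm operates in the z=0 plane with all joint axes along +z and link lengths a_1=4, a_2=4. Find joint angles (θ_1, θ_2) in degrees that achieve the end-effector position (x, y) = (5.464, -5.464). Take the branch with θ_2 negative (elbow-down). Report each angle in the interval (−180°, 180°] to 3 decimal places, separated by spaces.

-29.996 -30.008

cos θ_2 = (59.7106−4²−4²)/(2·4·4) = 0.8660; θ_2 = -30.0080° (elbow-down)
β = atan2(-5.4640,5.4640) = -45.0000°; ψ = atan2(-2.0005,7.4638) = -15.0040°
θ_1 = β − ψ = -29.9960°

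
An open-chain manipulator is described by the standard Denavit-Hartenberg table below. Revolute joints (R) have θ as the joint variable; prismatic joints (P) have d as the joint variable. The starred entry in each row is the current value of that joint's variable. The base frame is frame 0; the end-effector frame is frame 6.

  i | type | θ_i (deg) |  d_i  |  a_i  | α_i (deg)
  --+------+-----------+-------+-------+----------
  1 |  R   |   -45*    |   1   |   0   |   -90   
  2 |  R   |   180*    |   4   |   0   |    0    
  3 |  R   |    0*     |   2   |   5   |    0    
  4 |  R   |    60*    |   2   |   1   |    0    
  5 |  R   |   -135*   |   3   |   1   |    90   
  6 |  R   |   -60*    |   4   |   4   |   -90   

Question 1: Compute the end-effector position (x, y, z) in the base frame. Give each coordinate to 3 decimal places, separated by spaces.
after link 1: o_1 = (0.0000, 0.0000, 1.0000)
after link 2: o_2 = (2.8284, 2.8284, 1.0000)
after link 3: o_3 = (0.7071, 7.7782, 1.0000)
after link 4: o_4 = (1.7678, 9.5459, 1.8660)
after link 5: o_5 = (3.7061, 11.8503, 0.9001)
after link 6: o_6 = (3.6226, 7.0348, -2.0670)

3.623 7.035 -2.067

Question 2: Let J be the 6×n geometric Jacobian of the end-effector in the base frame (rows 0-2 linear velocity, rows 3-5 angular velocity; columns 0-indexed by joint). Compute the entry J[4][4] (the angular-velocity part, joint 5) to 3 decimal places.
0.707

axis z_4 = (0.7071,0.7071,0.0000); lever o_n−o_4 = (1.8548,-2.5112,-3.9331)
cross product → J_v[:, 4] = (-2.7811,2.7811,-3.0872)
J_ω[:, 4] = z_4
entry J[4][4] = 0.7071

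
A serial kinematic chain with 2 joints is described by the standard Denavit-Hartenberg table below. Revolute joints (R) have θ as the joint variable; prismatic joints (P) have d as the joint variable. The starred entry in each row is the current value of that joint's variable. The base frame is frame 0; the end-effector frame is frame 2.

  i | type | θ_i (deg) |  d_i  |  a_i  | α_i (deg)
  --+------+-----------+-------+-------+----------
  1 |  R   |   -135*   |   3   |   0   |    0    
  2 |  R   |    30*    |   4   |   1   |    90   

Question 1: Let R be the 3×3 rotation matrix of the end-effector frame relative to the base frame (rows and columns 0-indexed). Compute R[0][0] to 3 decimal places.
End-effector x-axis (col 0 of R) = (-0.2588,-0.9659,0.0000)
R[0][0] = -0.2588

-0.259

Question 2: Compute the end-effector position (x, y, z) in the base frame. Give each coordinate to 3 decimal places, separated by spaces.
-0.259 -0.966 7.000

after link 1: o_1 = (0.0000, 0.0000, 3.0000)
after link 2: o_2 = (-0.2588, -0.9659, 7.0000)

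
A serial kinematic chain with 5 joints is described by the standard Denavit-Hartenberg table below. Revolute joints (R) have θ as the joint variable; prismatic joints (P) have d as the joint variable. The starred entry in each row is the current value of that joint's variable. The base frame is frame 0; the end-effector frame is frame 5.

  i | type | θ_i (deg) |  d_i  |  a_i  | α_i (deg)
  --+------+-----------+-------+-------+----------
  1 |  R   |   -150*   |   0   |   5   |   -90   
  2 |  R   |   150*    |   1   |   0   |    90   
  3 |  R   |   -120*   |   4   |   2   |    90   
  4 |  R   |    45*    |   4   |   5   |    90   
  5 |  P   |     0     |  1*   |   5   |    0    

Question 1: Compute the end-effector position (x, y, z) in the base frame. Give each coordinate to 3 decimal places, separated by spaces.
-17.817 -3.972 -4.799

after link 1: o_1 = (-4.3301, -2.5000, 0.0000)
after link 2: o_2 = (-3.8301, -3.3660, 0.0000)
after link 3: o_3 = (-7.1782, -3.2990, -2.9641)
after link 4: o_4 = (-13.1640, -5.5288, -3.4100)
after link 5: o_5 = (-17.8168, -3.9725, -4.7989)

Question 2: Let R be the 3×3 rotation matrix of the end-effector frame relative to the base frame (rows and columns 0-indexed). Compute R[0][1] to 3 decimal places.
-0.400

End-effector y-axis (col 1 of R) = (-0.3995,-0.8080,0.4330)
R[0][1] = -0.3995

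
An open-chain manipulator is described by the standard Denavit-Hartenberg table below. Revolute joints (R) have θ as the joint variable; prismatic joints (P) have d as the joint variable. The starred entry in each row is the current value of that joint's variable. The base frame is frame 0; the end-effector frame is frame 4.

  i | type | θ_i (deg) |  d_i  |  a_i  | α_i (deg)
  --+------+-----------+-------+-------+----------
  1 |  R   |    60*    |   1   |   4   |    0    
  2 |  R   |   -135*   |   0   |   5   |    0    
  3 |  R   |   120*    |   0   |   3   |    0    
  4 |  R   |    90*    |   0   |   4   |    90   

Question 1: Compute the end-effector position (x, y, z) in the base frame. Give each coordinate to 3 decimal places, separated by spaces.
after link 1: o_1 = (2.0000, 3.4641, 1.0000)
after link 2: o_2 = (3.2941, -1.3655, 1.0000)
after link 3: o_3 = (5.4154, 0.7558, 1.0000)
after link 4: o_4 = (2.5870, 3.5842, 1.0000)

2.587 3.584 1.000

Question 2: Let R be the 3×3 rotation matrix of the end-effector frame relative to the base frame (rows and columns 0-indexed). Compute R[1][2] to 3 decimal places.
0.707

End-effector z-axis (col 2 of R) = (0.7071,0.7071,0.0000)
R[1][2] = 0.7071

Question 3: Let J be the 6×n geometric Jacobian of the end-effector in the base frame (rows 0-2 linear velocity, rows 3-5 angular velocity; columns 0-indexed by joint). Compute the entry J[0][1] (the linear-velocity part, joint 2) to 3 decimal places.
axis z_1 = (0.0000,0.0000,1.0000); lever o_n−o_1 = (0.5870,0.1201,0.0000)
cross product → J_v[:, 1] = (-0.1201,0.5870,0.0000)
J_ω[:, 1] = z_1
entry J[0][1] = -0.1201

-0.120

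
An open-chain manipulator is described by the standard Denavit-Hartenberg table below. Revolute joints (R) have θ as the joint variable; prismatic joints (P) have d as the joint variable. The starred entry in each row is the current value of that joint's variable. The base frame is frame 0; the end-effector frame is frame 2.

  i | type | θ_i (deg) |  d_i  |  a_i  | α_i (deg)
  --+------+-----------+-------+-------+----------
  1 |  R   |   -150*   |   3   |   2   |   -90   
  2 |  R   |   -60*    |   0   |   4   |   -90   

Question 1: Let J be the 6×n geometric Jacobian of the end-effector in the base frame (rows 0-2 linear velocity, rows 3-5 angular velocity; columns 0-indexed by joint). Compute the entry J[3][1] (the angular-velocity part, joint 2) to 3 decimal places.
axis z_1 = (0.5000,-0.8660,0.0000); lever o_n−o_1 = (-1.7321,-1.0000,3.4641)
cross product → J_v[:, 1] = (-3.0000,-1.7321,-2.0000)
J_ω[:, 1] = z_1
entry J[3][1] = 0.5000

0.500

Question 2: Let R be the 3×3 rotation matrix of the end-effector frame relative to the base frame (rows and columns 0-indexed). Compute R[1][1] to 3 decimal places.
0.866

End-effector y-axis (col 1 of R) = (-0.5000,0.8660,-0.0000)
R[1][1] = 0.8660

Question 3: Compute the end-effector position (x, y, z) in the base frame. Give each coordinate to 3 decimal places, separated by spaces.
after link 1: o_1 = (-1.7321, -1.0000, 3.0000)
after link 2: o_2 = (-3.4641, -2.0000, 6.4641)

-3.464 -2.000 6.464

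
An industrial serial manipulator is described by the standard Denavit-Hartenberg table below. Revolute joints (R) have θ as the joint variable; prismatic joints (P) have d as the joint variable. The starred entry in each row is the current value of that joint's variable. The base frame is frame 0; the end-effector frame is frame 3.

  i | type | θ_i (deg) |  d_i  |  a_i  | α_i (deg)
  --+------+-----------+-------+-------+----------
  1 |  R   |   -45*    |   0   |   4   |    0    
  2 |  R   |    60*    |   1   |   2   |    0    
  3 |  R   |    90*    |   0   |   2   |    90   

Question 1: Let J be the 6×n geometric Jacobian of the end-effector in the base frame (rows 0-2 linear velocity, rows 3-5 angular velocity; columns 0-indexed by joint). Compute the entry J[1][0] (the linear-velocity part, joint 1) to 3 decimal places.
4.243

axis z_0 = ẑ; lever o_n−o_0 = (4.2426,-0.3789,1.0000)
cross product → J_v[:, 0] = (0.3789,4.2426,-0.0000)
J_ω[:, 0] = z_0
entry J[1][0] = 4.2426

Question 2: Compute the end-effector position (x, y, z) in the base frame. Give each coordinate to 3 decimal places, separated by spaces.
after link 1: o_1 = (2.8284, -2.8284, 0.0000)
after link 2: o_2 = (4.7603, -2.3108, 1.0000)
after link 3: o_3 = (4.2426, -0.3789, 1.0000)

4.243 -0.379 1.000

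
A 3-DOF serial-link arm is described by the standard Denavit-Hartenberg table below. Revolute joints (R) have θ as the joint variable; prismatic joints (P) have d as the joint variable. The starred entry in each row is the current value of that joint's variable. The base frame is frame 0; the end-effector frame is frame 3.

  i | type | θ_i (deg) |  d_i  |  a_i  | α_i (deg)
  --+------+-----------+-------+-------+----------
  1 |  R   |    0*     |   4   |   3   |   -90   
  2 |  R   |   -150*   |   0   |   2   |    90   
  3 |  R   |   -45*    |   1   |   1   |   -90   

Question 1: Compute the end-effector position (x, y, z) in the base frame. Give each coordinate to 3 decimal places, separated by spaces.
0.156 -0.707 4.488

after link 1: o_1 = (3.0000, 0.0000, 4.0000)
after link 2: o_2 = (1.2679, -0.0000, 5.0000)
after link 3: o_3 = (0.1556, -0.7071, 4.4875)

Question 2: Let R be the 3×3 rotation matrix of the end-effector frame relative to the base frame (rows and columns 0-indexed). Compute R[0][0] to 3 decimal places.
End-effector x-axis (col 0 of R) = (-0.6124,-0.7071,0.3536)
R[0][0] = -0.6124

-0.612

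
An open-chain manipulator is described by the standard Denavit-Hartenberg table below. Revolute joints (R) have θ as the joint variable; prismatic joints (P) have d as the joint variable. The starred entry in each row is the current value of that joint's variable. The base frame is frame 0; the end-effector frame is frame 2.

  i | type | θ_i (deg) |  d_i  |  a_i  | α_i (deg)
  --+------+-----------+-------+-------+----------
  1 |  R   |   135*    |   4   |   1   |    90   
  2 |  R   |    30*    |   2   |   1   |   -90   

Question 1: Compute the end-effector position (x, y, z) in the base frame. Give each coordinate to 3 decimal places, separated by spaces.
0.095 2.734 4.500

after link 1: o_1 = (-0.7071, 0.7071, 4.0000)
after link 2: o_2 = (0.0947, 2.7337, 4.5000)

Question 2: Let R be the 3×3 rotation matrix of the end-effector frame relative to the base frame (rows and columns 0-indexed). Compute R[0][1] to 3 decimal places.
-0.707

End-effector y-axis (col 1 of R) = (-0.7071,-0.7071,-0.0000)
R[0][1] = -0.7071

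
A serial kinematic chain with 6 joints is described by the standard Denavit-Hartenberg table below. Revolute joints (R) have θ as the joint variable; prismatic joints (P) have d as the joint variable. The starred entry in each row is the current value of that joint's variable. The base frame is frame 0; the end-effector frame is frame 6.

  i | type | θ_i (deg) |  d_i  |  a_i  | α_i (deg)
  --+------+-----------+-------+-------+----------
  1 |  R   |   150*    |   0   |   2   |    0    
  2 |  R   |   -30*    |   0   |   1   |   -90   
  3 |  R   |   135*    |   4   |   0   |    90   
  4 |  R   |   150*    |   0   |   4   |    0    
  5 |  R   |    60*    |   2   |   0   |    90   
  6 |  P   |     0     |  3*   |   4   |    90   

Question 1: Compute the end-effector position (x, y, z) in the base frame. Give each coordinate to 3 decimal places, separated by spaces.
-11.633 4.953 4.545

after link 1: o_1 = (-1.7321, 1.0000, 0.0000)
after link 2: o_2 = (-2.2321, 1.8660, 0.0000)
after link 3: o_3 = (-5.6962, -0.1340, 0.0000)
after link 4: o_4 = (-8.6529, 0.9873, 2.4495)
after link 5: o_5 = (-9.3601, 2.2121, 1.0353)
after link 6: o_6 = (-11.6331, 4.9529, 4.5454)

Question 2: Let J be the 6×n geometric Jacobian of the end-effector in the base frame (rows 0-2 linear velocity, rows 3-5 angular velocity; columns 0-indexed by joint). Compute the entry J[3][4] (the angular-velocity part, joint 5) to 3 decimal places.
-0.354

axis z_4 = (-0.3536,0.6124,-0.7071); lever o_n−o_4 = (-2.9801,3.9656,2.0959)
cross product → J_v[:, 4] = (4.0876,2.8483,0.4229)
J_ω[:, 4] = z_4
entry J[3][4] = -0.3536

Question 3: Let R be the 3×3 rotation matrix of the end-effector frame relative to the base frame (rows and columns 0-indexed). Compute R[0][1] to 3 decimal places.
End-effector y-axis (col 1 of R) = (-0.9268,-0.1268,0.3536)
R[0][1] = -0.9268

-0.927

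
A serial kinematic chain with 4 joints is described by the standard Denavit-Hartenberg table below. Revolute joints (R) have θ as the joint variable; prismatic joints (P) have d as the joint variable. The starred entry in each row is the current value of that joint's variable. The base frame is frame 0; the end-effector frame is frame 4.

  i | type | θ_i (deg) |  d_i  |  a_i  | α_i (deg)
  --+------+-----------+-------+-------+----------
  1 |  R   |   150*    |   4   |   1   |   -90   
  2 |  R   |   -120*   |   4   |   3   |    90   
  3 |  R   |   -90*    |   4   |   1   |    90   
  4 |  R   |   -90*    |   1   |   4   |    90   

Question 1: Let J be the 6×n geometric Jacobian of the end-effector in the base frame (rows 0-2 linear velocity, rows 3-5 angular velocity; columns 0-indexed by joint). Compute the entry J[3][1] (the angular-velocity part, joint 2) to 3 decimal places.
axis z_1 = (-0.5000,-0.8660,0.0000); lever o_n−o_1 = (-0.6340,-3.0981,1.7321)
cross product → J_v[:, 1] = (-1.5000,0.8660,1.0000)
J_ω[:, 1] = z_1
entry J[3][1] = -0.5000

-0.500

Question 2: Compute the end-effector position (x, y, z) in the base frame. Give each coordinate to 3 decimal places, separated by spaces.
-1.500 -2.598 5.732

after link 1: o_1 = (-0.8660, 0.5000, 4.0000)
after link 2: o_2 = (-1.5670, -3.7141, 6.5981)
after link 3: o_3 = (1.9330, -4.5801, 4.5981)
after link 4: o_4 = (-1.5000, -2.5981, 5.7321)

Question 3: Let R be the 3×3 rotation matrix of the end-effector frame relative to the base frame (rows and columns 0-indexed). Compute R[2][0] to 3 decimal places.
End-effector x-axis (col 0 of R) = (-0.7500,0.4330,0.5000)
R[2][0] = 0.5000

0.500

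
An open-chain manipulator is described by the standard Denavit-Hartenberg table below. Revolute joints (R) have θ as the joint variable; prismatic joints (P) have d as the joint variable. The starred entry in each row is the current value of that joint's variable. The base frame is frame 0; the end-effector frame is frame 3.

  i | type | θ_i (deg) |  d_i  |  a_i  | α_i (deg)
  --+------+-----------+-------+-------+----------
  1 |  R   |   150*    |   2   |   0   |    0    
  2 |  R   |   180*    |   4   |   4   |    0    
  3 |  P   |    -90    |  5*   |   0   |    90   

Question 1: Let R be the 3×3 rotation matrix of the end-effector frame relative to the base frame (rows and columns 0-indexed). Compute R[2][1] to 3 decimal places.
1.000

End-effector y-axis (col 1 of R) = (0.0000,-0.0000,1.0000)
R[2][1] = 1.0000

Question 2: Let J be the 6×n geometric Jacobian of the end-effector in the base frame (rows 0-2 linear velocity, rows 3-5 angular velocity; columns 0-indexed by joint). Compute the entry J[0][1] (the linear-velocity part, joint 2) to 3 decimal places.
2.000

axis z_1 = (0.0000,0.0000,1.0000); lever o_n−o_1 = (3.4641,-2.0000,9.0000)
cross product → J_v[:, 1] = (2.0000,3.4641,-0.0000)
J_ω[:, 1] = z_1
entry J[0][1] = 2.0000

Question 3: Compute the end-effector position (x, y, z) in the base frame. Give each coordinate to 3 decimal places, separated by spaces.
after link 1: o_1 = (0.0000, 0.0000, 2.0000)
after link 2: o_2 = (3.4641, -2.0000, 6.0000)
after link 3: o_3 = (3.4641, -2.0000, 11.0000)

3.464 -2.000 11.000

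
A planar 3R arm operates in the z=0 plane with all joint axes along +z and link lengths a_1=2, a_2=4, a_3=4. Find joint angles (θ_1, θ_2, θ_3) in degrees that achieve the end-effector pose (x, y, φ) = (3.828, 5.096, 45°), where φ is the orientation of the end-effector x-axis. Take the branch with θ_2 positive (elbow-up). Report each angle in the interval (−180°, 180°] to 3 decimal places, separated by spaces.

wrist centre = target − a_3·(cos φ, sin φ) = (0.9996, 2.2676)
cos θ_2 = (6.1410−2²−4²)/(2·2·4) = -0.8662; θ_2 = 150.0183° (elbow-up)
β = atan2(2.2676,0.9996) = 66.2115°; ψ = atan2(1.9989,-1.4647) = 126.2331°
θ_1 = β − ψ = -60.0216°
θ_3 = φ − θ_1 − θ_2 = -44.9968° (wrapped to (-180°,180°])

-60.022 150.018 -44.997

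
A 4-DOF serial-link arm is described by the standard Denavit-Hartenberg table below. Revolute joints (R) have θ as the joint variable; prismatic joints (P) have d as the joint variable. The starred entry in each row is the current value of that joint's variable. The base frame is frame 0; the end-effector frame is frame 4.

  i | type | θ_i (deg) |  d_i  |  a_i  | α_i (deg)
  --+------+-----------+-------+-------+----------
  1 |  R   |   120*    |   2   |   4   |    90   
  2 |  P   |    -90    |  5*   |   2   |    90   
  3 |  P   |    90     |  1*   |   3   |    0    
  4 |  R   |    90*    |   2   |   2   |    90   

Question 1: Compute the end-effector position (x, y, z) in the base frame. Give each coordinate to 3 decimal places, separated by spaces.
after link 1: o_1 = (-2.0000, 3.4641, 2.0000)
after link 2: o_2 = (2.3301, 5.9641, 0.0000)
after link 3: o_3 = (5.4282, 6.5981, 0.0000)
after link 4: o_4 = (6.4282, 4.8660, 2.0000)

6.428 4.866 2.000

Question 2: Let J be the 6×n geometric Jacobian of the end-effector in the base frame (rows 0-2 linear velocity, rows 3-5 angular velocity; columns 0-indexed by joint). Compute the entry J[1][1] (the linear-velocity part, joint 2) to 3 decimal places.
0.500

prismatic axis z_1 = (0.8660,0.5000,0.0000)
J_v[:, 1] = z_1; J_ω[:, 1] = (0,0,0)
entry J[1][1] = 0.5000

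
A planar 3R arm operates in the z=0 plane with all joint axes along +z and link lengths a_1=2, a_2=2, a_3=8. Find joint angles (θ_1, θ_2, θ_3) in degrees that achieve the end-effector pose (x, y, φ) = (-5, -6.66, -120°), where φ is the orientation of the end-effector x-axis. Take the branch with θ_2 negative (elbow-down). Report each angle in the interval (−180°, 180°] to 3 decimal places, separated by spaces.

-120.015 -149.998 150.013

wrist centre = target − a_3·(cos φ, sin φ) = (-1.0000, 0.2682)
cos θ_2 = (1.0719−2²−2²)/(2·2·2) = -0.8660; θ_2 = -149.9980° (elbow-down)
β = atan2(0.2682,-1.0000) = 164.9864°; ψ = atan2(-1.0001,0.2680) = -74.9990°
θ_1 = β − ψ = 239.9854°
θ_3 = φ − θ_1 − θ_2 = 150.0126° (wrapped to (-180°,180°])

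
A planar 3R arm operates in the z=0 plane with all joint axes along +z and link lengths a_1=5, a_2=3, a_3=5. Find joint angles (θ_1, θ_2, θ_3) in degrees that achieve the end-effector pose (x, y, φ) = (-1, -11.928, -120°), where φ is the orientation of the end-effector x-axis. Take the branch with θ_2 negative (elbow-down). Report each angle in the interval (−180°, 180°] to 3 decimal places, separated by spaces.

wrist centre = target − a_3·(cos φ, sin φ) = (1.5000, -7.5979)
cos θ_2 = (59.9777−5²−3²)/(2·5·3) = 0.8659; θ_2 = -30.0118° (elbow-down)
β = atan2(-7.5979,1.5000) = -78.8321°; ψ = atan2(-1.5005,7.5978) = -11.1720°
θ_1 = β − ψ = -67.6601°
θ_3 = φ − θ_1 − θ_2 = -22.3281° (wrapped to (-180°,180°])

-67.660 -30.012 -22.328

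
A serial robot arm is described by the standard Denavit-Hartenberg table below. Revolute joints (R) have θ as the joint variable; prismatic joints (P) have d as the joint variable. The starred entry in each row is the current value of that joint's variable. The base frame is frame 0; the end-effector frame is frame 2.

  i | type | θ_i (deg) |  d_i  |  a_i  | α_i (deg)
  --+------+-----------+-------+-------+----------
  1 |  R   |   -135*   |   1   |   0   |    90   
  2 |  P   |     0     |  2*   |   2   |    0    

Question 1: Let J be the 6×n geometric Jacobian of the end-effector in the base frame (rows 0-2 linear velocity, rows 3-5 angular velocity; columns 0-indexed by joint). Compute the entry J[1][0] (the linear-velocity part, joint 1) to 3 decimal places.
-2.828

axis z_0 = ẑ; lever o_n−o_0 = (-2.8284,-0.0000,1.0000)
cross product → J_v[:, 0] = (0.0000,-2.8284,0.0000)
J_ω[:, 0] = z_0
entry J[1][0] = -2.8284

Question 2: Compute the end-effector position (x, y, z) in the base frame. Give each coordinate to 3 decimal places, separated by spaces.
after link 1: o_1 = (0.0000, 0.0000, 1.0000)
after link 2: o_2 = (-2.8284, -0.0000, 1.0000)

-2.828 -0.000 1.000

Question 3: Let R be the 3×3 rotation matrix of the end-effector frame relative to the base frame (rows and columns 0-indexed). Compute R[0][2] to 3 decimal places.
-0.707

End-effector z-axis (col 2 of R) = (-0.7071,0.7071,0.0000)
R[0][2] = -0.7071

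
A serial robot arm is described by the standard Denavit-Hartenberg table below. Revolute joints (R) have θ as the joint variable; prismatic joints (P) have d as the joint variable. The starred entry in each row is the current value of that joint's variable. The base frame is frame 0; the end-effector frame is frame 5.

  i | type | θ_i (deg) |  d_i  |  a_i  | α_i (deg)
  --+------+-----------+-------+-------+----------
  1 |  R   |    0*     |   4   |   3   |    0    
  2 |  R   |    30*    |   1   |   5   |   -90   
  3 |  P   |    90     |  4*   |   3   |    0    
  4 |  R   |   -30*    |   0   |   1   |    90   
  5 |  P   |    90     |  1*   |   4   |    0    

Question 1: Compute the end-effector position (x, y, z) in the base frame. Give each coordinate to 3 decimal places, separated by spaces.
after link 1: o_1 = (3.0000, 0.0000, 4.0000)
after link 2: o_2 = (7.3301, 2.5000, 5.0000)
after link 3: o_3 = (5.3301, 5.9641, 2.0000)
after link 4: o_4 = (5.7631, 6.2141, 1.1340)
after link 5: o_5 = (4.5131, 10.1112, 1.6340)

4.513 10.111 1.634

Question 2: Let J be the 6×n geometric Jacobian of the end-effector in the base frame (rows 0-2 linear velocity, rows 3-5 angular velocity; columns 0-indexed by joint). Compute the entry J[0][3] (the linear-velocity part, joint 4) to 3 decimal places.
axis z_3 = (-0.5000,0.8660,0.0000); lever o_n−o_3 = (-0.8170,4.1471,-0.3660)
cross product → J_v[:, 3] = (-0.3170,-0.1830,-1.3660)
J_ω[:, 3] = z_3
entry J[0][3] = -0.3170

-0.317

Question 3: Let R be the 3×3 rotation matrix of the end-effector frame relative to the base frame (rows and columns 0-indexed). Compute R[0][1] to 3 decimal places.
End-effector y-axis (col 1 of R) = (-0.4330,-0.2500,0.8660)
R[0][1] = -0.4330

-0.433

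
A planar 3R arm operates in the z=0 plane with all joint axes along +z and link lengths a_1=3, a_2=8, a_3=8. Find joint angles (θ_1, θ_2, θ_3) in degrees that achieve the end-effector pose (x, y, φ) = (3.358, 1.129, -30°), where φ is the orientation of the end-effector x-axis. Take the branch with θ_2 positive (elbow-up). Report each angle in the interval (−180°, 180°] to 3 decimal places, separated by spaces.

wrist centre = target − a_3·(cos φ, sin φ) = (-3.5702, 5.1290)
cos θ_2 = (39.0530−3²−8²)/(2·3·8) = -0.7072; θ_2 = 135.0099° (elbow-up)
β = atan2(5.1290,-3.5702) = 124.8411°; ψ = atan2(5.6559,-2.6578) = 115.1700°
θ_1 = β − ψ = 9.6711°
θ_3 = φ − θ_1 − θ_2 = -174.6810° (wrapped to (-180°,180°])

9.671 135.010 -174.681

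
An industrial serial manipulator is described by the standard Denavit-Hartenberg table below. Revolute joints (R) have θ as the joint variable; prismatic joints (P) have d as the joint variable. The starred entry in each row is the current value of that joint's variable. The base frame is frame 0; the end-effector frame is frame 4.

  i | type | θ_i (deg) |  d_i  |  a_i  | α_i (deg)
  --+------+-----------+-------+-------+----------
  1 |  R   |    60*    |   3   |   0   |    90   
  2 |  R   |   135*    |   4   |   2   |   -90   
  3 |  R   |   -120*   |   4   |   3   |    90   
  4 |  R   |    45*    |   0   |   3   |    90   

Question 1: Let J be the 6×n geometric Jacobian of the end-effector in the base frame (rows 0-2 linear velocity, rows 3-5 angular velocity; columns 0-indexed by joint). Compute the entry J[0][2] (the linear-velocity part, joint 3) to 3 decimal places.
axis z_2 = (-0.3536,-0.6124,-0.7071); lever o_n−o_2 = (2.5821,-4.3980,-6.1391)
cross product → J_v[:, 2] = (0.6495,-3.9963,3.1362)
J_ω[:, 2] = z_2
entry J[0][2] = 0.6495

0.650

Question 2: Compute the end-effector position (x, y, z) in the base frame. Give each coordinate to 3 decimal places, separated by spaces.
after link 1: o_1 = (0.0000, 0.0000, 3.0000)
after link 2: o_2 = (2.7570, -3.2247, 4.4142)
after link 3: o_3 = (4.1231, -6.0547, 0.5251)
after link 4: o_4 = (5.3391, -7.6228, -1.7249)

5.339 -7.623 -1.725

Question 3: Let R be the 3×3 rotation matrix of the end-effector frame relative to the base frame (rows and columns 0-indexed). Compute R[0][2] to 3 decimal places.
0.905

End-effector z-axis (col 2 of R) = (0.9053,0.3433,0.2500)
R[0][2] = 0.9053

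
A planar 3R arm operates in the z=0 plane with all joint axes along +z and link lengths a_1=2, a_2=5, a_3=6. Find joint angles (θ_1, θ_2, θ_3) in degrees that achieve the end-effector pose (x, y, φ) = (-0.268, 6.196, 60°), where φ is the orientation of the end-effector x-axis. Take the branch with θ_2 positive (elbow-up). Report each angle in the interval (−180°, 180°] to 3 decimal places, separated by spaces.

30.003 150.000 -120.003

wrist centre = target − a_3·(cos φ, sin φ) = (-3.2680, 0.9998)
cos θ_2 = (11.6795−2²−5²)/(2·2·5) = -0.8660; θ_2 = 149.9998° (elbow-up)
β = atan2(0.9998,-3.2680) = 162.9885°; ψ = atan2(2.5000,-2.3301) = 132.9855°
θ_1 = β − ψ = 30.0029°
θ_3 = φ − θ_1 − θ_2 = -120.0028° (wrapped to (-180°,180°])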